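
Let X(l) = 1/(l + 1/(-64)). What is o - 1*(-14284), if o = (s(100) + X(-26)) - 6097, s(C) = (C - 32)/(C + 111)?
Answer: 2876315621/351315 ≈ 8187.3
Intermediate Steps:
X(l) = 1/(-1/64 + l) (X(l) = 1/(l - 1/64) = 1/(-1/64 + l))
s(C) = (-32 + C)/(111 + C)
o = -2141867839/351315 (o = ((-32 + 100)/(111 + 100) + 64/(-1 + 64*(-26))) - 6097 = (68/211 + 64/(-1 - 1664)) - 6097 = ((1/211)*68 + 64/(-1665)) - 6097 = (68/211 + 64*(-1/1665)) - 6097 = (68/211 - 64/1665) - 6097 = 99716/351315 - 6097 = -2141867839/351315 ≈ -6096.7)
o - 1*(-14284) = -2141867839/351315 - 1*(-14284) = -2141867839/351315 + 14284 = 2876315621/351315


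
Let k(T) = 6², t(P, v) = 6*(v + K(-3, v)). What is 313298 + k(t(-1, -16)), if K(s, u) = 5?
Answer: 313334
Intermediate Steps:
t(P, v) = 30 + 6*v (t(P, v) = 6*(v + 5) = 6*(5 + v) = 30 + 6*v)
k(T) = 36
313298 + k(t(-1, -16)) = 313298 + 36 = 313334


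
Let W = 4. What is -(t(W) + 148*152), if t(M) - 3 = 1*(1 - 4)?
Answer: -22496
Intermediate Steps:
t(M) = 0 (t(M) = 3 + 1*(1 - 4) = 3 + 1*(-3) = 3 - 3 = 0)
-(t(W) + 148*152) = -(0 + 148*152) = -(0 + 22496) = -1*22496 = -22496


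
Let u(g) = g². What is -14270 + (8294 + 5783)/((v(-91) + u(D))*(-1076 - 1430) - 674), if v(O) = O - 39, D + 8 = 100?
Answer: -298038639137/20885678 ≈ -14270.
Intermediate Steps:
D = 92 (D = -8 + 100 = 92)
v(O) = -39 + O
-14270 + (8294 + 5783)/((v(-91) + u(D))*(-1076 - 1430) - 674) = -14270 + (8294 + 5783)/(((-39 - 91) + 92²)*(-1076 - 1430) - 674) = -14270 + 14077/((-130 + 8464)*(-2506) - 674) = -14270 + 14077/(8334*(-2506) - 674) = -14270 + 14077/(-20885004 - 674) = -14270 + 14077/(-20885678) = -14270 + 14077*(-1/20885678) = -14270 - 14077/20885678 = -298038639137/20885678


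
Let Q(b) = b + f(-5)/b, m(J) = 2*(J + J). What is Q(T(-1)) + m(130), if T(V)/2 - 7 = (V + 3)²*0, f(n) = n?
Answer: 7471/14 ≈ 533.64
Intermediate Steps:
m(J) = 4*J (m(J) = 2*(2*J) = 4*J)
T(V) = 14 (T(V) = 14 + 2*((V + 3)²*0) = 14 + 2*((3 + V)²*0) = 14 + 2*0 = 14 + 0 = 14)
Q(b) = b - 5/b
Q(T(-1)) + m(130) = (14 - 5/14) + 4*130 = (14 - 5*1/14) + 520 = (14 - 5/14) + 520 = 191/14 + 520 = 7471/14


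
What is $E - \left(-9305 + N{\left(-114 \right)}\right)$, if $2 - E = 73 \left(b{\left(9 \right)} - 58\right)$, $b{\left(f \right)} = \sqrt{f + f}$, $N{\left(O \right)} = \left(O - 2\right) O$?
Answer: $317 - 219 \sqrt{2} \approx 7.2872$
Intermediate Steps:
$N{\left(O \right)} = O \left(-2 + O\right)$ ($N{\left(O \right)} = \left(-2 + O\right) O = O \left(-2 + O\right)$)
$b{\left(f \right)} = \sqrt{2} \sqrt{f}$ ($b{\left(f \right)} = \sqrt{2 f} = \sqrt{2} \sqrt{f}$)
$E = 4236 - 219 \sqrt{2}$ ($E = 2 - 73 \left(\sqrt{2} \sqrt{9} - 58\right) = 2 - 73 \left(\sqrt{2} \cdot 3 - 58\right) = 2 - 73 \left(3 \sqrt{2} - 58\right) = 2 - 73 \left(-58 + 3 \sqrt{2}\right) = 2 - \left(-4234 + 219 \sqrt{2}\right) = 2 + \left(4234 - 219 \sqrt{2}\right) = 4236 - 219 \sqrt{2} \approx 3926.3$)
$E - \left(-9305 + N{\left(-114 \right)}\right) = \left(4236 - 219 \sqrt{2}\right) - \left(-9305 - 114 \left(-2 - 114\right)\right) = \left(4236 - 219 \sqrt{2}\right) - \left(-9305 - -13224\right) = \left(4236 - 219 \sqrt{2}\right) - \left(-9305 + 13224\right) = \left(4236 - 219 \sqrt{2}\right) - 3919 = 317 - 219 \sqrt{2}$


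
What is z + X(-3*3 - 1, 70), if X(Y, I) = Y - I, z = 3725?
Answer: 3645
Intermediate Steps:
z + X(-3*3 - 1, 70) = 3725 + ((-3*3 - 1) - 1*70) = 3725 + ((-9 - 1) - 70) = 3725 + (-10 - 70) = 3725 - 80 = 3645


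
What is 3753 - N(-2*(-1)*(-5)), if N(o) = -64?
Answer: 3817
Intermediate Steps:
3753 - N(-2*(-1)*(-5)) = 3753 - 1*(-64) = 3753 + 64 = 3817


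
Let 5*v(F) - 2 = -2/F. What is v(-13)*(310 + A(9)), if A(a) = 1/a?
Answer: 78148/585 ≈ 133.59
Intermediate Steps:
v(F) = ⅖ - 2/(5*F) (v(F) = ⅖ + (-2/F)/5 = ⅖ - 2/(5*F))
v(-13)*(310 + A(9)) = ((⅖)*(-1 - 13)/(-13))*(310 + 1/9) = ((⅖)*(-1/13)*(-14))*(310 + ⅑) = (28/65)*(2791/9) = 78148/585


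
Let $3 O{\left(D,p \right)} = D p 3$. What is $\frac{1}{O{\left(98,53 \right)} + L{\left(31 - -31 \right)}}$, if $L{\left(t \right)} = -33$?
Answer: $\frac{1}{5161} \approx 0.00019376$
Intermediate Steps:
$O{\left(D,p \right)} = D p$ ($O{\left(D,p \right)} = \frac{D p 3}{3} = \frac{3 D p}{3} = D p$)
$\frac{1}{O{\left(98,53 \right)} + L{\left(31 - -31 \right)}} = \frac{1}{98 \cdot 53 - 33} = \frac{1}{5194 - 33} = \frac{1}{5161}$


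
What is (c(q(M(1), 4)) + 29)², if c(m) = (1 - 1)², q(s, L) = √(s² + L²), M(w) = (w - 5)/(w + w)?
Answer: 841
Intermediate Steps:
M(w) = (-5 + w)/(2*w) (M(w) = (-5 + w)/((2*w)) = (-5 + w)*(1/(2*w)) = (-5 + w)/(2*w))
q(s, L) = √(L² + s²)
c(m) = 0 (c(m) = 0² = 0)
(c(q(M(1), 4)) + 29)² = (0 + 29)² = 29² = 841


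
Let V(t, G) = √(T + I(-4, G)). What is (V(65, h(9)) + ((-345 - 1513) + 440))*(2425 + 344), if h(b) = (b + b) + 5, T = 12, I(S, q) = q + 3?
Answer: -3926442 + 2769*√38 ≈ -3.9094e+6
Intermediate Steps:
I(S, q) = 3 + q
h(b) = 5 + 2*b (h(b) = 2*b + 5 = 5 + 2*b)
V(t, G) = √(15 + G) (V(t, G) = √(12 + (3 + G)) = √(15 + G))
(V(65, h(9)) + ((-345 - 1513) + 440))*(2425 + 344) = (√(15 + (5 + 2*9)) + ((-345 - 1513) + 440))*(2425 + 344) = (√(15 + (5 + 18)) + (-1858 + 440))*2769 = (√(15 + 23) - 1418)*2769 = (√38 - 1418)*2769 = (-1418 + √38)*2769 = -3926442 + 2769*√38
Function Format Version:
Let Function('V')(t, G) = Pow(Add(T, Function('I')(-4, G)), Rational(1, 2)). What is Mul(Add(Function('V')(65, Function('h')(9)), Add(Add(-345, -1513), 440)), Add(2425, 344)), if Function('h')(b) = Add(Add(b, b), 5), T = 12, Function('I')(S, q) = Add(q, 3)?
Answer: Add(-3926442, Mul(2769, Pow(38, Rational(1, 2)))) ≈ -3.9094e+6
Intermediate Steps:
Function('I')(S, q) = Add(3, q)
Function('h')(b) = Add(5, Mul(2, b)) (Function('h')(b) = Add(Mul(2, b), 5) = Add(5, Mul(2, b)))
Function('V')(t, G) = Pow(Add(15, G), Rational(1, 2)) (Function('V')(t, G) = Pow(Add(12, Add(3, G)), Rational(1, 2)) = Pow(Add(15, G), Rational(1, 2)))
Mul(Add(Function('V')(65, Function('h')(9)), Add(Add(-345, -1513), 440)), Add(2425, 344)) = Mul(Add(Pow(Add(15, Add(5, Mul(2, 9))), Rational(1, 2)), Add(Add(-345, -1513), 440)), Add(2425, 344)) = Mul(Add(Pow(Add(15, Add(5, 18)), Rational(1, 2)), Add(-1858, 440)), 2769) = Mul(Add(Pow(Add(15, 23), Rational(1, 2)), -1418), 2769) = Mul(Add(Pow(38, Rational(1, 2)), -1418), 2769) = Mul(Add(-1418, Pow(38, Rational(1, 2))), 2769) = Add(-3926442, Mul(2769, Pow(38, Rational(1, 2))))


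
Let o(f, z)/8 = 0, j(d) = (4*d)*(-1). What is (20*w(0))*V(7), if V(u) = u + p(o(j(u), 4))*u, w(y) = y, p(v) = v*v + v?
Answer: 0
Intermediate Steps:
j(d) = -4*d
o(f, z) = 0 (o(f, z) = 8*0 = 0)
p(v) = v + v² (p(v) = v² + v = v + v²)
V(u) = u (V(u) = u + (0*(1 + 0))*u = u + (0*1)*u = u + 0*u = u + 0 = u)
(20*w(0))*V(7) = (20*0)*7 = 0*7 = 0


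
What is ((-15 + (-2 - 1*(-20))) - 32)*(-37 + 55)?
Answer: -522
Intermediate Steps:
((-15 + (-2 - 1*(-20))) - 32)*(-37 + 55) = ((-15 + (-2 + 20)) - 32)*18 = ((-15 + 18) - 32)*18 = (3 - 32)*18 = -29*18 = -522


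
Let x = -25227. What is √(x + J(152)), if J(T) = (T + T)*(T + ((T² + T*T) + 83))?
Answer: √14093445 ≈ 3754.1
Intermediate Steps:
J(T) = 2*T*(83 + T + 2*T²) (J(T) = (2*T)*(T + ((T² + T²) + 83)) = (2*T)*(T + (2*T² + 83)) = (2*T)*(T + (83 + 2*T²)) = (2*T)*(83 + T + 2*T²) = 2*T*(83 + T + 2*T²))
√(x + J(152)) = √(-25227 + 2*152*(83 + 152 + 2*152²)) = √(-25227 + 2*152*(83 + 152 + 2*23104)) = √(-25227 + 2*152*(83 + 152 + 46208)) = √(-25227 + 2*152*46443) = √(-25227 + 14118672) = √14093445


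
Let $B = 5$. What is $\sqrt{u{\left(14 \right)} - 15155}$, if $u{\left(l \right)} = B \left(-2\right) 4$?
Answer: $i \sqrt{15195} \approx 123.27 i$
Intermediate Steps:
$u{\left(l \right)} = -40$ ($u{\left(l \right)} = 5 \left(-2\right) 4 = \left(-10\right) 4 = -40$)
$\sqrt{u{\left(14 \right)} - 15155} = \sqrt{-40 - 15155} = \sqrt{-15195} = i \sqrt{15195}$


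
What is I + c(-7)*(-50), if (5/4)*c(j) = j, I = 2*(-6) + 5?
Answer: 273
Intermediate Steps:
I = -7 (I = -12 + 5 = -7)
c(j) = 4*j/5
I + c(-7)*(-50) = -7 + ((4/5)*(-7))*(-50) = -7 - 28/5*(-50) = -7 + 280 = 273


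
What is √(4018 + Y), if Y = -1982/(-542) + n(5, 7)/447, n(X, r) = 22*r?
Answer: √59019542622249/121137 ≈ 63.419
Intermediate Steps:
Y = 484711/121137 (Y = -1982/(-542) + (22*7)/447 = -1982*(-1/542) + 154*(1/447) = 991/271 + 154/447 = 484711/121137 ≈ 4.0013)
√(4018 + Y) = √(4018 + 484711/121137) = √(487213177/121137) = √59019542622249/121137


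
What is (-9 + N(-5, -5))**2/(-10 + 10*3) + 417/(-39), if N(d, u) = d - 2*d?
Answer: -643/65 ≈ -9.8923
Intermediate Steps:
N(d, u) = -d
(-9 + N(-5, -5))**2/(-10 + 10*3) + 417/(-39) = (-9 - 1*(-5))**2/(-10 + 10*3) + 417/(-39) = (-9 + 5)**2/(-10 + 30) + 417*(-1/39) = (-4)**2/20 - 139/13 = 16*(1/20) - 139/13 = 4/5 - 139/13 = -643/65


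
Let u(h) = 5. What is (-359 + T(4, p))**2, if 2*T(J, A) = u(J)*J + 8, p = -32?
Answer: 119025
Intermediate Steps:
T(J, A) = 4 + 5*J/2 (T(J, A) = (5*J + 8)/2 = (8 + 5*J)/2 = 4 + 5*J/2)
(-359 + T(4, p))**2 = (-359 + (4 + (5/2)*4))**2 = (-359 + (4 + 10))**2 = (-359 + 14)**2 = (-345)**2 = 119025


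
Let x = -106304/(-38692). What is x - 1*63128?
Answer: -610610568/9673 ≈ -63125.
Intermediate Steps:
x = 26576/9673 (x = -106304*(-1/38692) = 26576/9673 ≈ 2.7474)
x - 1*63128 = 26576/9673 - 1*63128 = 26576/9673 - 63128 = -610610568/9673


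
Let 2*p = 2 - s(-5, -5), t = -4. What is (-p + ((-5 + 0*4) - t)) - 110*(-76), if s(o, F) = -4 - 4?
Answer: 8354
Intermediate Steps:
s(o, F) = -8
p = 5 (p = (2 - 1*(-8))/2 = (2 + 8)/2 = (½)*10 = 5)
(-p + ((-5 + 0*4) - t)) - 110*(-76) = (-1*5 + ((-5 + 0*4) - 1*(-4))) - 110*(-76) = (-5 + ((-5 + 0) + 4)) + 8360 = (-5 + (-5 + 4)) + 8360 = (-5 - 1) + 8360 = -6 + 8360 = 8354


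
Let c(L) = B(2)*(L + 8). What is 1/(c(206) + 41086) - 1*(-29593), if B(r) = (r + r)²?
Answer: 1317184431/44510 ≈ 29593.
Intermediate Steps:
B(r) = 4*r² (B(r) = (2*r)² = 4*r²)
c(L) = 128 + 16*L (c(L) = (4*2²)*(L + 8) = (4*4)*(8 + L) = 16*(8 + L) = 128 + 16*L)
1/(c(206) + 41086) - 1*(-29593) = 1/((128 + 16*206) + 41086) - 1*(-29593) = 1/((128 + 3296) + 41086) + 29593 = 1/(3424 + 41086) + 29593 = 1/44510 + 29593 = 1317184431/44510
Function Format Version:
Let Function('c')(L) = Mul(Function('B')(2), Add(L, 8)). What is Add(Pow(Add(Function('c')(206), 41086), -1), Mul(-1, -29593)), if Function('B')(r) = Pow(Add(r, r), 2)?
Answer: Rational(1317184431, 44510) ≈ 29593.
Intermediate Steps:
Function('B')(r) = Mul(4, Pow(r, 2)) (Function('B')(r) = Pow(Mul(2, r), 2) = Mul(4, Pow(r, 2)))
Function('c')(L) = Add(128, Mul(16, L)) (Function('c')(L) = Mul(Mul(4, Pow(2, 2)), Add(L, 8)) = Mul(Mul(4, 4), Add(8, L)) = Mul(16, Add(8, L)) = Add(128, Mul(16, L)))
Add(Pow(Add(Function('c')(206), 41086), -1), Mul(-1, -29593)) = Add(Pow(Add(Add(128, Mul(16, 206)), 41086), -1), Mul(-1, -29593)) = Add(Pow(Add(Add(128, 3296), 41086), -1), 29593) = Add(Pow(Add(3424, 41086), -1), 29593) = Add(Pow(44510, -1), 29593) = Add(Rational(1, 44510), 29593) = Rational(1317184431, 44510)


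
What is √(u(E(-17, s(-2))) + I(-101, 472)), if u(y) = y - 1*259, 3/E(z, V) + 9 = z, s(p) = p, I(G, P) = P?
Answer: 3*√15990/26 ≈ 14.591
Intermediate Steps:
E(z, V) = 3/(-9 + z)
u(y) = -259 + y (u(y) = y - 259 = -259 + y)
√(u(E(-17, s(-2))) + I(-101, 472)) = √((-259 + 3/(-9 - 17)) + 472) = √((-259 + 3/(-26)) + 472) = √((-259 + 3*(-1/26)) + 472) = √((-259 - 3/26) + 472) = √(-6737/26 + 472) = √(5535/26) = 3*√15990/26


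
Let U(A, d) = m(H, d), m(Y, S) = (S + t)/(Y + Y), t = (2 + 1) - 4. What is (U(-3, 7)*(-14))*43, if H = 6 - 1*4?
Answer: -903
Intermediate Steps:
t = -1 (t = 3 - 4 = -1)
H = 2 (H = 6 - 4 = 2)
m(Y, S) = (-1 + S)/(2*Y) (m(Y, S) = (S - 1)/(Y + Y) = (-1 + S)/((2*Y)) = (-1 + S)*(1/(2*Y)) = (-1 + S)/(2*Y))
U(A, d) = -¼ + d/4 (U(A, d) = (½)*(-1 + d)/2 = (½)*(½)*(-1 + d) = -¼ + d/4)
(U(-3, 7)*(-14))*43 = ((-¼ + (¼)*7)*(-14))*43 = ((-¼ + 7/4)*(-14))*43 = ((3/2)*(-14))*43 = -21*43 = -903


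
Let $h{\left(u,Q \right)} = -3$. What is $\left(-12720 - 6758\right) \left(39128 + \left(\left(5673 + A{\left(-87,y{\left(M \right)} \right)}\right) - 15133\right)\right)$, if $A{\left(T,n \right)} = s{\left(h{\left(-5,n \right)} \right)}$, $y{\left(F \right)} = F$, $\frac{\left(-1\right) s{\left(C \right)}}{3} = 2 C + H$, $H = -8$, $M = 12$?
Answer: $-578691380$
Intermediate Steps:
$s{\left(C \right)} = 24 - 6 C$ ($s{\left(C \right)} = - 3 \left(2 C - 8\right) = - 3 \left(-8 + 2 C\right) = 24 - 6 C$)
$A{\left(T,n \right)} = 42$ ($A{\left(T,n \right)} = 24 - -18 = 24 + 18 = 42$)
$\left(-12720 - 6758\right) \left(39128 + \left(\left(5673 + A{\left(-87,y{\left(M \right)} \right)}\right) - 15133\right)\right) = \left(-12720 - 6758\right) \left(39128 + \left(\left(5673 + 42\right) - 15133\right)\right) = - 19478 \left(39128 + \left(5715 - 15133\right)\right) = - 19478 \left(39128 - 9418\right) = \left(-19478\right) 29710 = -578691380$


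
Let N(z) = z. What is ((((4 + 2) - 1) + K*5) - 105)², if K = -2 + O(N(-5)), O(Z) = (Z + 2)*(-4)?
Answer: 2500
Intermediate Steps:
O(Z) = -8 - 4*Z (O(Z) = (2 + Z)*(-4) = -8 - 4*Z)
K = 10 (K = -2 + (-8 - 4*(-5)) = -2 + (-8 + 20) = -2 + 12 = 10)
((((4 + 2) - 1) + K*5) - 105)² = ((((4 + 2) - 1) + 10*5) - 105)² = (((6 - 1) + 50) - 105)² = ((5 + 50) - 105)² = (55 - 105)² = (-50)² = 2500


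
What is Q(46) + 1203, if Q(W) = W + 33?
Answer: 1282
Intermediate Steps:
Q(W) = 33 + W
Q(46) + 1203 = (33 + 46) + 1203 = 79 + 1203 = 1282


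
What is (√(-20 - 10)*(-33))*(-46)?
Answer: 1518*I*√30 ≈ 8314.4*I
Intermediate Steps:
(√(-20 - 10)*(-33))*(-46) = (√(-30)*(-33))*(-46) = ((I*√30)*(-33))*(-46) = -33*I*√30*(-46) = 1518*I*√30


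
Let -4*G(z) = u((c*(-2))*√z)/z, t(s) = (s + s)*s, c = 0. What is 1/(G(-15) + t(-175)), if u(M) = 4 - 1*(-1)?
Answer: 12/735001 ≈ 1.6326e-5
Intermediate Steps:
t(s) = 2*s² (t(s) = (2*s)*s = 2*s²)
u(M) = 5 (u(M) = 4 + 1 = 5)
G(z) = -5/(4*z)
1/(G(-15) + t(-175)) = 1/(-5/4/(-15) + 2*(-175)²) = 1/(-5/4*(-1/15) + 2*30625) = 1/(1/12 + 61250) = 1/(735001/12) = 12/735001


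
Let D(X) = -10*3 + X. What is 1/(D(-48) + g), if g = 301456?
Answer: 1/301378 ≈ 3.3181e-6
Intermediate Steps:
D(X) = -30 + X
1/(D(-48) + g) = 1/((-30 - 48) + 301456) = 1/(-78 + 301456) = 1/301378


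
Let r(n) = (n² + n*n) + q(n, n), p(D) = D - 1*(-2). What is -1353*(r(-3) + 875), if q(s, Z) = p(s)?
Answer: -1206876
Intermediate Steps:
p(D) = 2 + D (p(D) = D + 2 = 2 + D)
q(s, Z) = 2 + s
r(n) = 2 + n + 2*n² (r(n) = (n² + n*n) + (2 + n) = (n² + n²) + (2 + n) = 2*n² + (2 + n) = 2 + n + 2*n²)
-1353*(r(-3) + 875) = -1353*((2 - 3 + 2*(-3)²) + 875) = -1353*((2 - 3 + 2*9) + 875) = -1353*((2 - 3 + 18) + 875) = -1353*(17 + 875) = -1353*892 = -1206876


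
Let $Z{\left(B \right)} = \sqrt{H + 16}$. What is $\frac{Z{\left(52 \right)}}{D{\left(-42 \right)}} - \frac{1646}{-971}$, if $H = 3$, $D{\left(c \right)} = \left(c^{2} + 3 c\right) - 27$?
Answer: $\frac{1646}{971} + \frac{\sqrt{19}}{1611} \approx 1.6979$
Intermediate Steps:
$D{\left(c \right)} = -27 + c^{2} + 3 c$
$Z{\left(B \right)} = \sqrt{19}$ ($Z{\left(B \right)} = \sqrt{3 + 16} = \sqrt{19}$)
$\frac{Z{\left(52 \right)}}{D{\left(-42 \right)}} - \frac{1646}{-971} = \frac{\sqrt{19}}{-27 + \left(-42\right)^{2} + 3 \left(-42\right)} - \frac{1646}{-971} = \frac{\sqrt{19}}{-27 + 1764 - 126} - - \frac{1646}{971} = \frac{\sqrt{19}}{1611} + \frac{1646}{971} = \frac{1646}{971} + \frac{\sqrt{19}}{1611}$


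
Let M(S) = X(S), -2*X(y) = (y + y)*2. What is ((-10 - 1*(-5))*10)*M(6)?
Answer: 600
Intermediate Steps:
X(y) = -2*y (X(y) = -(y + y)*2/2 = -2*y*2/2 = -2*y)
M(S) = -2*S
((-10 - 1*(-5))*10)*M(6) = ((-10 - 1*(-5))*10)*(-2*6) = ((-10 + 5)*10)*(-12) = -5*10*(-12) = -50*(-12) = 600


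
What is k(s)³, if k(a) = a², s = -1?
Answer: 1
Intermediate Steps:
k(s)³ = ((-1)²)³ = 1³ = 1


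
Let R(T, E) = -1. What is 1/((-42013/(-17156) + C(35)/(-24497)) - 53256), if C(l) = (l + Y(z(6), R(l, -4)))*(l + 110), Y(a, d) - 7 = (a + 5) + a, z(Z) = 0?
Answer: -420270532/22381015177871 ≈ -1.8778e-5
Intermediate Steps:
Y(a, d) = 12 + 2*a (Y(a, d) = 7 + ((a + 5) + a) = 7 + ((5 + a) + a) = 7 + (5 + 2*a) = 12 + 2*a)
C(l) = (12 + l)*(110 + l) (C(l) = (l + (12 + 2*0))*(l + 110) = (l + (12 + 0))*(110 + l) = (l + 12)*(110 + l) = (12 + l)*(110 + l))
1/((-42013/(-17156) + C(35)/(-24497)) - 53256) = 1/((-42013/(-17156) + (1320 + 35**2 + 122*35)/(-24497)) - 53256) = 1/((-42013*(-1/17156) + (1320 + 1225 + 4270)*(-1/24497)) - 53256) = 1/((42013/17156 + 6815*(-1/24497)) - 53256) = 1/((42013/17156 - 6815/24497) - 53256) = 1/(912274321/420270532 - 53256) = 1/(-22381015177871/420270532) = -420270532/22381015177871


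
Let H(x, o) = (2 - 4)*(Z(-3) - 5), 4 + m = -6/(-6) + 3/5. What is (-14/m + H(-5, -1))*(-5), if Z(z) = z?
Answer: -655/6 ≈ -109.17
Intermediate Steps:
m = -12/5 (m = -4 + (-6/(-6) + 3/5) = -4 + (-6*(-⅙) + 3*(⅕)) = -4 + (1 + ⅗) = -4 + 8/5 = -12/5 ≈ -2.4000)
H(x, o) = 16 (H(x, o) = (2 - 4)*(-3 - 5) = -2*(-8) = 16)
(-14/m + H(-5, -1))*(-5) = (-14/(-12/5) + 16)*(-5) = (-14*(-5/12) + 16)*(-5) = (35/6 + 16)*(-5) = (131/6)*(-5) = -655/6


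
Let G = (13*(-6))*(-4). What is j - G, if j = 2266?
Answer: 1954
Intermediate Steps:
G = 312 (G = -78*(-4) = 312)
j - G = 2266 - 1*312 = 2266 - 312 = 1954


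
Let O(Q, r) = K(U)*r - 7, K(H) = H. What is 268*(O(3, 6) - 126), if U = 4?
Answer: -29212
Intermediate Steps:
O(Q, r) = -7 + 4*r (O(Q, r) = 4*r - 7 = -7 + 4*r)
268*(O(3, 6) - 126) = 268*((-7 + 4*6) - 126) = 268*((-7 + 24) - 126) = 268*(17 - 126) = 268*(-109) = -29212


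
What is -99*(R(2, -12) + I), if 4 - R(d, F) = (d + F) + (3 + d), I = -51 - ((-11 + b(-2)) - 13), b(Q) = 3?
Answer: 2079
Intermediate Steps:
I = -30 (I = -51 - ((-11 + 3) - 13) = -51 - (-8 - 13) = -51 - 1*(-21) = -51 + 21 = -30)
R(d, F) = 1 - F - 2*d (R(d, F) = 4 - ((d + F) + (3 + d)) = 4 - ((F + d) + (3 + d)) = 4 - (3 + F + 2*d) = 4 + (-3 - F - 2*d) = 1 - F - 2*d)
-99*(R(2, -12) + I) = -99*((1 - 1*(-12) - 2*2) - 30) = -99*((1 + 12 - 4) - 30) = -99*(9 - 30) = -99*(-21) = 2079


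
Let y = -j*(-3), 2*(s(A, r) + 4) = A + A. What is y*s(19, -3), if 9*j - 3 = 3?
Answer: 30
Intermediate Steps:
j = ⅔ (j = ⅓ + (⅑)*3 = ⅓ + ⅓ = ⅔ ≈ 0.66667)
s(A, r) = -4 + A (s(A, r) = -4 + (A + A)/2 = -4 + (2*A)/2 = -4 + A)
y = 2 (y = -1*⅔*(-3) = -⅔*(-3) = 2)
y*s(19, -3) = 2*(-4 + 19) = 2*15 = 30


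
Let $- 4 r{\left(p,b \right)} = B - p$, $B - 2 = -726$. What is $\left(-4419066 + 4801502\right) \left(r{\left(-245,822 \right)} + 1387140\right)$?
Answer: $530538069751$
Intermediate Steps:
$B = -724$ ($B = 2 - 726 = -724$)
$r{\left(p,b \right)} = 181 + \frac{p}{4}$ ($r{\left(p,b \right)} = - \frac{-724 - p}{4} = 181 + \frac{p}{4}$)
$\left(-4419066 + 4801502\right) \left(r{\left(-245,822 \right)} + 1387140\right) = \left(-4419066 + 4801502\right) \left(\left(181 + \frac{1}{4} \left(-245\right)\right) + 1387140\right) = 382436 \left(\left(181 - \frac{245}{4}\right) + 1387140\right) = 382436 \left(\frac{479}{4} + 1387140\right) = 382436 \cdot \frac{5549039}{4} = 530538069751$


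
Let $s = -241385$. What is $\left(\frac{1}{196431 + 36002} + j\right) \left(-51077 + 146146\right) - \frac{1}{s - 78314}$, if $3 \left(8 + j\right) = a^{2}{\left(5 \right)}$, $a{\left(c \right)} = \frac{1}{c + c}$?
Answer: $- \frac{16947592209669051977}{22292579300100} \approx -7.6024 \cdot 10^{5}$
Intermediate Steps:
$a{\left(c \right)} = \frac{1}{2 c}$
$j = - \frac{2399}{300}$ ($j = -8 + \frac{\left(\frac{1}{2 \cdot 5}\right)^{2}}{3} = -8 + \frac{\left(\frac{1}{2} \cdot \frac{1}{5}\right)^{2}}{3} = -8 + \frac{1}{3 \cdot 100} = -8 + \frac{1}{3} \cdot \frac{1}{100} = -8 + \frac{1}{300} = - \frac{2399}{300} \approx -7.9967$)
$\left(\frac{1}{196431 + 36002} + j\right) \left(-51077 + 146146\right) - \frac{1}{s - 78314} = \left(\frac{1}{196431 + 36002} - \frac{2399}{300}\right) \left(-51077 + 146146\right) - \frac{1}{-241385 - 78314} = \left(\frac{1}{232433} - \frac{2399}{300}\right) 95069 - \frac{1}{-319699} = \left(\frac{1}{232433} - \frac{2399}{300}\right) 95069 - - \frac{1}{319699} = \left(- \frac{557606467}{69729900}\right) 95069 + \frac{1}{319699} = - \frac{53011089211223}{69729900} + \frac{1}{319699} = - \frac{16947592209669051977}{22292579300100}$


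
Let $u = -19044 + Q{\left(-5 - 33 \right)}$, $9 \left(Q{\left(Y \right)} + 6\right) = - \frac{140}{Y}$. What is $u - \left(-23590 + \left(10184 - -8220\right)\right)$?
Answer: $- \frac{2370674}{171} \approx -13864.0$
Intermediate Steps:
$Q{\left(Y \right)} = -6 - \frac{140}{9 Y}$ ($Q{\left(Y \right)} = -6 + \frac{\left(-140\right) \frac{1}{Y}}{9} = -6 - \frac{140}{9 Y}$)
$u = - \frac{3257480}{171}$ ($u = -19044 - \left(6 + \frac{140}{9 \left(-5 - 33\right)}\right) = -19044 - \left(6 + \frac{140}{9 \left(-38\right)}\right) = -19044 - \frac{956}{171} = - \frac{3257480}{171} \approx -19050.0$)
$u - \left(-23590 + \left(10184 - -8220\right)\right) = - \frac{3257480}{171} - \left(-23590 + \left(10184 - -8220\right)\right) = - \frac{3257480}{171} - \left(-23590 + \left(10184 + 8220\right)\right) = - \frac{3257480}{171} - \left(-23590 + 18404\right) = - \frac{3257480}{171} - -5186 = - \frac{3257480}{171} + 5186 = - \frac{2370674}{171}$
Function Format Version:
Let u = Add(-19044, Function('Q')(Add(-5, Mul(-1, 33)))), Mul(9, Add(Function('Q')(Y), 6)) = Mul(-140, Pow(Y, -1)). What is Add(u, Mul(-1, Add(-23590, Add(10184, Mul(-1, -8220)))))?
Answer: Rational(-2370674, 171) ≈ -13864.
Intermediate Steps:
Function('Q')(Y) = Add(-6, Mul(Rational(-140, 9), Pow(Y, -1))) (Function('Q')(Y) = Add(-6, Mul(Rational(1, 9), Mul(-140, Pow(Y, -1)))) = Add(-6, Mul(Rational(-140, 9), Pow(Y, -1))))
u = Rational(-3257480, 171) (u = Add(-19044, Add(-6, Mul(Rational(-140, 9), Pow(Add(-5, Mul(-1, 33)), -1)))) = Add(-19044, Add(-6, Mul(Rational(-140, 9), Pow(Add(-5, -33), -1)))) = Add(-19044, Add(-6, Mul(Rational(-140, 9), Pow(-38, -1)))) = Add(-19044, Add(-6, Mul(Rational(-140, 9), Rational(-1, 38)))) = Add(-19044, Add(-6, Rational(70, 171))) = Add(-19044, Rational(-956, 171)) = Rational(-3257480, 171) ≈ -19050.)
Add(u, Mul(-1, Add(-23590, Add(10184, Mul(-1, -8220))))) = Add(Rational(-3257480, 171), Mul(-1, Add(-23590, Add(10184, Mul(-1, -8220))))) = Add(Rational(-3257480, 171), Mul(-1, Add(-23590, Add(10184, 8220)))) = Add(Rational(-3257480, 171), Mul(-1, Add(-23590, 18404))) = Add(Rational(-3257480, 171), Mul(-1, -5186)) = Add(Rational(-3257480, 171), 5186) = Rational(-2370674, 171)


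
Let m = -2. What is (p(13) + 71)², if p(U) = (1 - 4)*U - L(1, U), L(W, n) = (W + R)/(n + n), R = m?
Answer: 693889/676 ≈ 1026.5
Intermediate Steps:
R = -2
L(W, n) = (-2 + W)/(2*n) (L(W, n) = (W - 2)/(n + n) = (-2 + W)/((2*n)) = (-2 + W)*(1/(2*n)) = (-2 + W)/(2*n))
p(U) = 1/(2*U) - 3*U (p(U) = (1 - 4)*U - (-2 + 1)/(2*U) = -3*U - (-1)/(2*U) = -3*U + 1/(2*U) = 1/(2*U) - 3*U)
(p(13) + 71)² = (((½)/13 - 3*13) + 71)² = (((½)*(1/13) - 39) + 71)² = ((1/26 - 39) + 71)² = (-1013/26 + 71)² = (833/26)² = 693889/676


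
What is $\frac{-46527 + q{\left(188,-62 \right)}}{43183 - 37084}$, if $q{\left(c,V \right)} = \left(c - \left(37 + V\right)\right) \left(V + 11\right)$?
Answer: $- \frac{19130}{2033} \approx -9.4097$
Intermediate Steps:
$q{\left(c,V \right)} = \left(11 + V\right) \left(-37 + c - V\right)$ ($q{\left(c,V \right)} = \left(-37 + c - V\right) \left(11 + V\right) = \left(11 + V\right) \left(-37 + c - V\right)$)
$\frac{-46527 + q{\left(188,-62 \right)}}{43183 - 37084} = \frac{-46527 - 10863}{43183 - 37084} = \frac{-46527 - 10863}{6099} = \left(-46527 - 10863\right) \frac{1}{6099} = \left(-57390\right) \frac{1}{6099} = - \frac{19130}{2033}$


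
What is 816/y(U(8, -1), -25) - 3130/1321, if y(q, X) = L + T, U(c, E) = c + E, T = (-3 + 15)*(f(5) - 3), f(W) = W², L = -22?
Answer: 160238/159841 ≈ 1.0025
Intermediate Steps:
T = 264 (T = (-3 + 15)*(5² - 3) = 12*(25 - 3) = 12*22 = 264)
U(c, E) = E + c
y(q, X) = 242 (y(q, X) = -22 + 264 = 242)
816/y(U(8, -1), -25) - 3130/1321 = 816/242 - 3130/1321 = 816*(1/242) - 3130*1/1321 = 408/121 - 3130/1321 = 160238/159841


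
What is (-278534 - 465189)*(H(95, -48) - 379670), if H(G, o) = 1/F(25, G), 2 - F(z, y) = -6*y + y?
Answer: 134690160798847/477 ≈ 2.8237e+11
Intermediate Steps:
F(z, y) = 2 + 5*y (F(z, y) = 2 - (-6*y + y) = 2 - (-5)*y = 2 + 5*y)
H(G, o) = 1/(2 + 5*G)
(-278534 - 465189)*(H(95, -48) - 379670) = (-278534 - 465189)*(1/(2 + 5*95) - 379670) = -743723*(1/(2 + 475) - 379670) = -743723*(1/477 - 379670) = -743723*(-181102589/477) = 134690160798847/477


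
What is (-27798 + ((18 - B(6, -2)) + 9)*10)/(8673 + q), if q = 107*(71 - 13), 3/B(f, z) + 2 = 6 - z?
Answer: -27533/14879 ≈ -1.8505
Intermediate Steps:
B(f, z) = 3/(4 - z) (B(f, z) = 3/(-2 + (6 - z)) = 3/(4 - z))
q = 6206 (q = 107*58 = 6206)
(-27798 + ((18 - B(6, -2)) + 9)*10)/(8673 + q) = (-27798 + ((18 - (-3)/(-4 - 2)) + 9)*10)/(8673 + 6206) = (-27798 + ((18 - (-3)/(-6)) + 9)*10)/14879 = (-27798 + ((18 - (-3)*(-1)/6) + 9)*10)*(1/14879) = (-27798 + ((18 - 1*1/2) + 9)*10)*(1/14879) = (-27798 + ((18 - 1/2) + 9)*10)*(1/14879) = (-27798 + (35/2 + 9)*10)*(1/14879) = (-27798 + (53/2)*10)*(1/14879) = (-27798 + 265)*(1/14879) = -27533*1/14879 = -27533/14879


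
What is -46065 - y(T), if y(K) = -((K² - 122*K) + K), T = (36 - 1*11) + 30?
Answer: -49695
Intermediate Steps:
T = 55 (T = (36 - 11) + 30 = 25 + 30 = 55)
y(K) = -K² + 121*K (y(K) = -(K² - 121*K) = -K² + 121*K)
-46065 - y(T) = -46065 - 55*(121 - 1*55) = -46065 - 55*(121 - 55) = -46065 - 55*66 = -46065 - 1*3630 = -46065 - 3630 = -49695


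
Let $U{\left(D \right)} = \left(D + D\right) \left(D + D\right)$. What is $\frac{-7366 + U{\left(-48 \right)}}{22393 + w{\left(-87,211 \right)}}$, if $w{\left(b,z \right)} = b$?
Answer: $\frac{925}{11153} \approx 0.082937$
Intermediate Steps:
$U{\left(D \right)} = 4 D^{2}$ ($U{\left(D \right)} = 2 D 2 D = 4 D^{2}$)
$\frac{-7366 + U{\left(-48 \right)}}{22393 + w{\left(-87,211 \right)}} = \frac{-7366 + 4 \left(-48\right)^{2}}{22393 - 87} = \frac{-7366 + 4 \cdot 2304}{22306} = \left(-7366 + 9216\right) \frac{1}{22306} = 1850 \cdot \frac{1}{22306} = \frac{925}{11153}$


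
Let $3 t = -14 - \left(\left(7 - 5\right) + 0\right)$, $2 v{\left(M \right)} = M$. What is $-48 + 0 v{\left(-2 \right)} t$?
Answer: $-48$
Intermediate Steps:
$v{\left(M \right)} = \frac{M}{2}$
$t = - \frac{16}{3}$ ($t = \frac{-14 - \left(\left(7 - 5\right) + 0\right)}{3} = \frac{-14 - \left(2 + 0\right)}{3} = \frac{-14 - 2}{3} = \frac{1}{3} \left(-16\right) = - \frac{16}{3} \approx -5.3333$)
$-48 + 0 v{\left(-2 \right)} t = -48 + 0 \cdot \frac{1}{2} \left(-2\right) \left(- \frac{16}{3}\right) = -48 + 0 \left(-1\right) \left(- \frac{16}{3}\right) = -48 + 0 \left(- \frac{16}{3}\right) = -48 + 0 = -48$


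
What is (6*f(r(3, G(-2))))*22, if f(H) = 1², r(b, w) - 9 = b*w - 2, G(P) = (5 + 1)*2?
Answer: 132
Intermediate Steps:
G(P) = 12 (G(P) = 6*2 = 12)
r(b, w) = 7 + b*w (r(b, w) = 9 + (b*w - 2) = 9 + (-2 + b*w) = 7 + b*w)
f(H) = 1
(6*f(r(3, G(-2))))*22 = (6*1)*22 = 6*22 = 132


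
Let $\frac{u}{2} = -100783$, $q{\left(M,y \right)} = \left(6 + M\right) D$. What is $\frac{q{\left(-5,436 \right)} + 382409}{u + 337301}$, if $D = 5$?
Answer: $\frac{382414}{135735} \approx 2.8174$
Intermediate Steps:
$q{\left(M,y \right)} = 30 + 5 M$ ($q{\left(M,y \right)} = \left(6 + M\right) 5 = 30 + 5 M$)
$u = -201566$ ($u = 2 \left(-100783\right) = -201566$)
$\frac{q{\left(-5,436 \right)} + 382409}{u + 337301} = \frac{\left(30 + 5 \left(-5\right)\right) + 382409}{-201566 + 337301} = \frac{\left(30 - 25\right) + 382409}{135735} = \left(5 + 382409\right) \frac{1}{135735} = 382414 \cdot \frac{1}{135735} = \frac{382414}{135735}$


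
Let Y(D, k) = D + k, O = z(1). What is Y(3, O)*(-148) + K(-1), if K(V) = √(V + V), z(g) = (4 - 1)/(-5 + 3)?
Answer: -222 + I*√2 ≈ -222.0 + 1.4142*I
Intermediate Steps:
z(g) = -3/2 (z(g) = 3/(-2) = 3*(-½) = -3/2)
O = -3/2 ≈ -1.5000
K(V) = √2*√V (K(V) = √(2*V) = √2*√V)
Y(3, O)*(-148) + K(-1) = (3 - 3/2)*(-148) + √2*√(-1) = (3/2)*(-148) + √2*I = -222 + I*√2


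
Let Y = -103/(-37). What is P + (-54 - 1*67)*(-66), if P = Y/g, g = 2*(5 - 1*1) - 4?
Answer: 1182031/148 ≈ 7986.7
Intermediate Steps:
Y = 103/37 (Y = -103*(-1/37) = 103/37 ≈ 2.7838)
g = 4 (g = 2*(5 - 1) - 4 = 2*4 - 4 = 8 - 4 = 4)
P = 103/148 (P = (103/37)/4 = (103/37)*(¼) = 103/148 ≈ 0.69595)
P + (-54 - 1*67)*(-66) = 103/148 + (-54 - 1*67)*(-66) = 103/148 + (-54 - 67)*(-66) = 103/148 - 121*(-66) = 103/148 + 7986 = 1182031/148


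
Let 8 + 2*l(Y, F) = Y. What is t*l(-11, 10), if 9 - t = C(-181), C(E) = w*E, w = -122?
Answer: 419387/2 ≈ 2.0969e+5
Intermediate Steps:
l(Y, F) = -4 + Y/2
C(E) = -122*E
t = -22073 (t = 9 - (-122)*(-181) = 9 - 1*22082 = 9 - 22082 = -22073)
t*l(-11, 10) = -22073*(-4 + (1/2)*(-11)) = -22073*(-4 - 11/2) = -22073*(-19/2) = 419387/2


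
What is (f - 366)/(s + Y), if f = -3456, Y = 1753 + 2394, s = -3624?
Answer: -3822/523 ≈ -7.3078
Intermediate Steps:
Y = 4147
(f - 366)/(s + Y) = (-3456 - 366)/(-3624 + 4147) = -3822/523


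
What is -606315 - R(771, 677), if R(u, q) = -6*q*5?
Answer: -586005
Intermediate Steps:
R(u, q) = -30*q
-606315 - R(771, 677) = -606315 - (-30)*677 = -606315 - 1*(-20310) = -606315 + 20310 = -586005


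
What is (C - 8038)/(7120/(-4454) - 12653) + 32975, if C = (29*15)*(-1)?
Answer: 929313427596/28181791 ≈ 32976.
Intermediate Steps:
C = -435 (C = 435*(-1) = -435)
(C - 8038)/(7120/(-4454) - 12653) + 32975 = (-435 - 8038)/(7120/(-4454) - 12653) + 32975 = -8473/(7120*(-1/4454) - 12653) + 32975 = -8473/(-3560/2227 - 12653) + 32975 = -8473/(-28181791/2227) + 32975 = -8473*(-2227/28181791) + 32975 = 18869371/28181791 + 32975 = 929313427596/28181791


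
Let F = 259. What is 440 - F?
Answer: 181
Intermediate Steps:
440 - F = 440 - 1*259 = 440 - 259 = 181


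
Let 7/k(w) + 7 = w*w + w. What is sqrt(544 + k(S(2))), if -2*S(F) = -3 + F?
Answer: 6*sqrt(377)/5 ≈ 23.300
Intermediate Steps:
S(F) = 3/2 - F/2 (S(F) = -(-3 + F)/2 = 3/2 - F/2)
k(w) = 7/(-7 + w + w**2) (k(w) = 7/(-7 + (w*w + w)) = 7/(-7 + (w**2 + w)) = 7/(-7 + (w + w**2)) = 7/(-7 + w + w**2))
sqrt(544 + k(S(2))) = sqrt(544 + 7/(-7 + (3/2 - 1/2*2) + (3/2 - 1/2*2)**2)) = sqrt(544 + 7/(-7 + (3/2 - 1) + (3/2 - 1)**2)) = sqrt(544 + 7/(-7 + 1/2 + (1/2)**2)) = sqrt(544 + 7/(-7 + 1/2 + 1/4)) = sqrt(544 + 7/(-25/4)) = sqrt(544 + 7*(-4/25)) = sqrt(544 - 28/25) = sqrt(13572/25) = 6*sqrt(377)/5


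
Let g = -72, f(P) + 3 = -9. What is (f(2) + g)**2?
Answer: 7056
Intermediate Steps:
f(P) = -12 (f(P) = -3 - 9 = -12)
(f(2) + g)**2 = (-12 - 72)**2 = (-84)**2 = 7056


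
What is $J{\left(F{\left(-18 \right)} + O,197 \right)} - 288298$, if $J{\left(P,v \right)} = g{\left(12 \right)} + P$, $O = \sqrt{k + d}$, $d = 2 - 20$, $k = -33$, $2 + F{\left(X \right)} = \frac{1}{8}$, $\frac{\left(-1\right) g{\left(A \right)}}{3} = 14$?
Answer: $- \frac{2306735}{8} + i \sqrt{51} \approx -2.8834 \cdot 10^{5} + 7.1414 i$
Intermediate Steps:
$g{\left(A \right)} = -42$ ($g{\left(A \right)} = \left(-3\right) 14 = -42$)
$F{\left(X \right)} = - \frac{15}{8}$ ($F{\left(X \right)} = -2 + \frac{1}{8} = - \frac{15}{8}$)
$d = -18$ ($d = 2 - 20 = -18$)
$O = i \sqrt{51}$ ($O = \sqrt{-33 - 18} = \sqrt{-51} = i \sqrt{51} \approx 7.1414 i$)
$J{\left(P,v \right)} = -42 + P$
$J{\left(F{\left(-18 \right)} + O,197 \right)} - 288298 = \left(-42 - \left(\frac{15}{8} - i \sqrt{51}\right)\right) - 288298 = \left(- \frac{351}{8} + i \sqrt{51}\right) - 288298 = - \frac{2306735}{8} + i \sqrt{51}$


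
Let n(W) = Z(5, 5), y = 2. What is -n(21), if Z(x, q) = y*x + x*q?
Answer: -35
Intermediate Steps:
Z(x, q) = 2*x + q*x (Z(x, q) = 2*x + x*q = 2*x + q*x)
n(W) = 35 (n(W) = 5*(2 + 5) = 5*7 = 35)
-n(21) = -1*35 = -35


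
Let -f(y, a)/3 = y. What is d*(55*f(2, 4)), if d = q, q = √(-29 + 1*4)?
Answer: -1650*I ≈ -1650.0*I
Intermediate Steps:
f(y, a) = -3*y
q = 5*I (q = √(-29 + 4) = √(-25) = 5*I ≈ 5.0*I)
d = 5*I ≈ 5.0*I
d*(55*f(2, 4)) = (5*I)*(55*(-3*2)) = (5*I)*(55*(-6)) = (5*I)*(-330) = -1650*I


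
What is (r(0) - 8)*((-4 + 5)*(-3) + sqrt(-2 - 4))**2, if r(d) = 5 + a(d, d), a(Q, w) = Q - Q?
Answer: -9 + 18*I*sqrt(6) ≈ -9.0 + 44.091*I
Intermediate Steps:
a(Q, w) = 0
r(d) = 5 (r(d) = 5 + 0 = 5)
(r(0) - 8)*((-4 + 5)*(-3) + sqrt(-2 - 4))**2 = (5 - 8)*((-4 + 5)*(-3) + sqrt(-2 - 4))**2 = -3*(1*(-3) + sqrt(-6))**2 = -3*(-3 + I*sqrt(6))**2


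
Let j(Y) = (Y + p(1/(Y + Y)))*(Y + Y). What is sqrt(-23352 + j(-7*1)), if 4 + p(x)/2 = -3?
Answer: 3*I*sqrt(2562) ≈ 151.85*I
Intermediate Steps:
p(x) = -14 (p(x) = -8 + 2*(-3) = -8 - 6 = -14)
j(Y) = 2*Y*(-14 + Y) (j(Y) = (Y - 14)*(Y + Y) = (-14 + Y)*(2*Y) = 2*Y*(-14 + Y))
sqrt(-23352 + j(-7*1)) = sqrt(-23352 + 2*(-7*1)*(-14 - 7*1)) = sqrt(-23352 + 2*(-7)*(-14 - 7)) = sqrt(-23352 + 2*(-7)*(-21)) = sqrt(-23352 + 294) = sqrt(-23058) = 3*I*sqrt(2562)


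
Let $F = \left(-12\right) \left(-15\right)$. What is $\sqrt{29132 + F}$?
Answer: $8 \sqrt{458} \approx 171.21$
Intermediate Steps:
$F = 180$
$\sqrt{29132 + F} = \sqrt{29132 + 180} = \sqrt{29312} = 8 \sqrt{458}$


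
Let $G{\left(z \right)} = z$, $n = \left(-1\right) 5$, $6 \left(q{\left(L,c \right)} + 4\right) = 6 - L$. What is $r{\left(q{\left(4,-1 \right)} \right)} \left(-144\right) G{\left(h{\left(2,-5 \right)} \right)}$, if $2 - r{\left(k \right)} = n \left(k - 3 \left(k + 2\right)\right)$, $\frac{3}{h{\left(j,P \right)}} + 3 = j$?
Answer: $3744$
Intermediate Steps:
$q{\left(L,c \right)} = -3 - \frac{L}{6}$ ($q{\left(L,c \right)} = -4 + \frac{6 - L}{6} = -4 - \left(-1 + \frac{L}{6}\right) = -3 - \frac{L}{6}$)
$h{\left(j,P \right)} = \frac{3}{-3 + j}$
$n = -5$
$r{\left(k \right)} = -28 - 10 k$ ($r{\left(k \right)} = 2 - - 5 \left(k - 3 \left(k + 2\right)\right) = 2 - - 5 \left(k - 3 \left(2 + k\right)\right) = 2 - - 5 \left(k - \left(6 + 3 k\right)\right) = 2 - - 5 \left(-6 - 2 k\right) = 2 - \left(30 + 10 k\right) = -28 - 10 k$)
$r{\left(q{\left(4,-1 \right)} \right)} \left(-144\right) G{\left(h{\left(2,-5 \right)} \right)} = \left(-28 - 10 \left(-3 - \frac{2}{3}\right)\right) \left(-144\right) \frac{3}{-3 + 2} = \left(-28 - 10 \left(-3 - \frac{2}{3}\right)\right) \left(-144\right) \frac{3}{-1} = \left(-28 - - \frac{110}{3}\right) \left(-144\right) 3 \left(-1\right) = \left(-28 + \frac{110}{3}\right) \left(-144\right) \left(-3\right) = \frac{26}{3} \left(-144\right) \left(-3\right) = \left(-1248\right) \left(-3\right) = 3744$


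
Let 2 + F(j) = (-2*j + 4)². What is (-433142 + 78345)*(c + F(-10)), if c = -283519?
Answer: 100388037165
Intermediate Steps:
F(j) = -2 + (4 - 2*j)² (F(j) = -2 + (-2*j + 4)² = -2 + (4 - 2*j)²)
(-433142 + 78345)*(c + F(-10)) = (-433142 + 78345)*(-283519 + (-2 + 4*(-2 - 10)²)) = -354797*(-283519 + (-2 + 4*(-12)²)) = -354797*(-283519 + (-2 + 4*144)) = -354797*(-283519 + (-2 + 576)) = -354797*(-283519 + 574) = -354797*(-282945) = 100388037165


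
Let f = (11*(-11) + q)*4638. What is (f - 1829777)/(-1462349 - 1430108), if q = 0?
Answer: 2390975/2892457 ≈ 0.82662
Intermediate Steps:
f = -561198 (f = (11*(-11) + 0)*4638 = (-121 + 0)*4638 = -121*4638 = -561198)
(f - 1829777)/(-1462349 - 1430108) = (-561198 - 1829777)/(-1462349 - 1430108) = -2390975/(-2892457) = -2390975*(-1/2892457) = 2390975/2892457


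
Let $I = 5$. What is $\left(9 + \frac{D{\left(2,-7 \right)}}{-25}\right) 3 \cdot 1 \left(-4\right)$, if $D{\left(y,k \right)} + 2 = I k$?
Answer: $- \frac{3144}{25} \approx -125.76$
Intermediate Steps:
$D{\left(y,k \right)} = -2 + 5 k$
$\left(9 + \frac{D{\left(2,-7 \right)}}{-25}\right) 3 \cdot 1 \left(-4\right) = \left(9 + \frac{-2 + 5 \left(-7\right)}{-25}\right) 3 \cdot 1 \left(-4\right) = \left(9 + \left(-2 - 35\right) \left(- \frac{1}{25}\right)\right) 3 \left(-4\right) = \left(9 - - \frac{37}{25}\right) \left(-12\right) = \left(9 + \frac{37}{25}\right) \left(-12\right) = \frac{262}{25} \left(-12\right) = - \frac{3144}{25}$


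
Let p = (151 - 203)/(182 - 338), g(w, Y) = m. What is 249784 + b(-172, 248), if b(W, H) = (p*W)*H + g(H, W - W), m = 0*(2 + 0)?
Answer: 706696/3 ≈ 2.3557e+5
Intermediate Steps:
m = 0 (m = 0*2 = 0)
g(w, Y) = 0
p = ⅓ (p = -52/(-156) = -52*(-1/156) = ⅓ ≈ 0.33333)
b(W, H) = H*W/3 (b(W, H) = (W/3)*H + 0 = H*W/3 + 0 = H*W/3)
249784 + b(-172, 248) = 249784 + (⅓)*248*(-172) = 249784 - 42656/3 = 706696/3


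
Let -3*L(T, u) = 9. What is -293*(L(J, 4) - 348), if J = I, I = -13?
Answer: 102843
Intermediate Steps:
J = -13
L(T, u) = -3 (L(T, u) = -⅓*9 = -3)
-293*(L(J, 4) - 348) = -293*(-3 - 348) = -293*(-351) = 102843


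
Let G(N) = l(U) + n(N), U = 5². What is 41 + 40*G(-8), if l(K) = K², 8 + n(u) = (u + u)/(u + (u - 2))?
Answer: 222809/9 ≈ 24757.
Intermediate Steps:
n(u) = -8 + 2*u/(-2 + 2*u) (n(u) = -8 + (u + u)/(u + (u - 2)) = -8 + (2*u)/(u + (-2 + u)) = -8 + (2*u)/(-2 + 2*u) = -8 + 2*u/(-2 + 2*u))
U = 25
G(N) = 625 + (8 - 7*N)/(-1 + N) (G(N) = 25² + (8 - 7*N)/(-1 + N) = 625 + (8 - 7*N)/(-1 + N))
41 + 40*G(-8) = 41 + 40*((-617 + 618*(-8))/(-1 - 8)) = 41 + 40*((-617 - 4944)/(-9)) = 41 + 40*(-⅑*(-5561)) = 41 + 40*(5561/9) = 41 + 222440/9 = 222809/9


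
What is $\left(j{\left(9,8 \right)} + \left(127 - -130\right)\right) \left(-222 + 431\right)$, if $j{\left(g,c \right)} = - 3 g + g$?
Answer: $49951$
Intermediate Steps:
$j{\left(g,c \right)} = - 2 g$
$\left(j{\left(9,8 \right)} + \left(127 - -130\right)\right) \left(-222 + 431\right) = \left(\left(-2\right) 9 + \left(127 - -130\right)\right) \left(-222 + 431\right) = \left(-18 + \left(127 + 130\right)\right) 209 = \left(-18 + 257\right) 209 = 239 \cdot 209 = 49951$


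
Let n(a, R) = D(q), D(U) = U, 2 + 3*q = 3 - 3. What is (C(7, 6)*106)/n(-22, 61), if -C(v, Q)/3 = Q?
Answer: 2862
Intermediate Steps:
q = -⅔ (q = -⅔ + (3 - 3)/3 = -⅔ + (⅓)*0 = -⅔ + 0 = -⅔ ≈ -0.66667)
C(v, Q) = -3*Q
n(a, R) = -⅔
(C(7, 6)*106)/n(-22, 61) = (-3*6*106)/(-⅔) = -18*106*(-3/2) = -1908*(-3/2) = 2862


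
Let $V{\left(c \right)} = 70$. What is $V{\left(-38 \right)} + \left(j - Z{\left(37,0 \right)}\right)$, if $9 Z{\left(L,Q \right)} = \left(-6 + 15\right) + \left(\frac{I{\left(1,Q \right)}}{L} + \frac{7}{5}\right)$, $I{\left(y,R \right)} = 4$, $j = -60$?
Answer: $\frac{1634}{185} \approx 8.8324$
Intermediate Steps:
$Z{\left(L,Q \right)} = \frac{52}{45} + \frac{4}{9 L}$ ($Z{\left(L,Q \right)} = \frac{\left(-6 + 15\right) + \left(\frac{4}{L} + \frac{7}{5}\right)}{9} = \frac{9 + \left(\frac{4}{L} + 7 \cdot \frac{1}{5}\right)}{9} = \frac{9 + \left(\frac{4}{L} + \frac{7}{5}\right)}{9} = \frac{9 + \left(\frac{7}{5} + \frac{4}{L}\right)}{9} = \frac{\frac{52}{5} + \frac{4}{L}}{9} = \frac{52}{45} + \frac{4}{9 L}$)
$V{\left(-38 \right)} + \left(j - Z{\left(37,0 \right)}\right) = 70 - \left(60 + \frac{4 \left(5 + 13 \cdot 37\right)}{45 \cdot 37}\right) = 70 - \left(60 + \frac{4}{45} \cdot \frac{1}{37} \left(5 + 481\right)\right) = 70 - \left(60 + \frac{4}{45} \cdot \frac{1}{37} \cdot 486\right) = 70 - \frac{11316}{185} = \frac{1634}{185}$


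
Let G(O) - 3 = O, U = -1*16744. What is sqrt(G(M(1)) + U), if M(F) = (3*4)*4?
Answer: I*sqrt(16693) ≈ 129.2*I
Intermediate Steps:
M(F) = 48 (M(F) = 12*4 = 48)
U = -16744
G(O) = 3 + O
sqrt(G(M(1)) + U) = sqrt((3 + 48) - 16744) = sqrt(51 - 16744) = sqrt(-16693) = I*sqrt(16693)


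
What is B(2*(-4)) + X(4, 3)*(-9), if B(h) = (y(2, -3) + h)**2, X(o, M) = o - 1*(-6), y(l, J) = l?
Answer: -54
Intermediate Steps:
X(o, M) = 6 + o (X(o, M) = o + 6 = 6 + o)
B(h) = (2 + h)**2
B(2*(-4)) + X(4, 3)*(-9) = (2 + 2*(-4))**2 + (6 + 4)*(-9) = (2 - 8)**2 + 10*(-9) = (-6)**2 - 90 = 36 - 90 = -54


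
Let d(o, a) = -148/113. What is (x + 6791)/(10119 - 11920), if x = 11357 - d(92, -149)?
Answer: -2050872/203513 ≈ -10.077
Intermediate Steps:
d(o, a) = -148/113 (d(o, a) = -148*1/113 = -148/113)
x = 1283489/113 (x = 11357 - 1*(-148/113) = 11357 + 148/113 = 1283489/113 ≈ 11358.)
(x + 6791)/(10119 - 11920) = (1283489/113 + 6791)/(10119 - 11920) = (2050872/113)/(-1801) = (2050872/113)*(-1/1801) = -2050872/203513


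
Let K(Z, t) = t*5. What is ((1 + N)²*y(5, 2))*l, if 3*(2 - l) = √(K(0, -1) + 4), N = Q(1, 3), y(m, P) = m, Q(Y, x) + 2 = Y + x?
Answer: 90 - 15*I ≈ 90.0 - 15.0*I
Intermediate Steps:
K(Z, t) = 5*t
Q(Y, x) = -2 + Y + x (Q(Y, x) = -2 + (Y + x) = -2 + Y + x)
N = 2 (N = -2 + 1 + 3 = 2)
l = 2 - I/3 (l = 2 - √(5*(-1) + 4)/3 = 2 - √(-5 + 4)/3 = 2 - I/3 ≈ 2.0 - 0.33333*I)
((1 + N)²*y(5, 2))*l = ((1 + 2)²*5)*(2 - I/3) = (3²*5)*(2 - I/3) = (9*5)*(2 - I/3) = 45*(2 - I/3) = 90 - 15*I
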